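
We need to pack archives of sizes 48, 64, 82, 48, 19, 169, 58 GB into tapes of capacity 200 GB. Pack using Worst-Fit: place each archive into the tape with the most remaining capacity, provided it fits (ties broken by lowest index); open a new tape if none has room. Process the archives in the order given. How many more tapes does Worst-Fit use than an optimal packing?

Worst-Fit: [48,64,82] [48,19,58] [169] → 3 tapes.
Total size 488 GB; any packing needs at least ⌈488/200⌉ = 3 tapes.
So 3 is already optimal.

0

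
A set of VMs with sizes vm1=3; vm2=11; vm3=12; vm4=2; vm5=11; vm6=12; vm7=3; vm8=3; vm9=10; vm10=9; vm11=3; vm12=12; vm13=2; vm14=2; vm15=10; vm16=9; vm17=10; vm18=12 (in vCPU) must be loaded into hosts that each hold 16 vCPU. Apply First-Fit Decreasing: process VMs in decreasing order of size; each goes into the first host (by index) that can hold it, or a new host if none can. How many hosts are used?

11

Sorted descending: 12, 12, 12, 12, 11, 11, 10, 10, 10, 9, 9, 3, 3, 3, 3, 2, 2, 2.
host 1: place 12 vCPU, 4 vCPU left
host 2: place 12 vCPU, 4 vCPU left
host 3: place 12 vCPU, 4 vCPU left
host 4: place 12 vCPU, 4 vCPU left
host 5: place 11 vCPU, 5 vCPU left
host 6: place 11 vCPU, 5 vCPU left
host 7: place 10 vCPU, 6 vCPU left
host 8: place 10 vCPU, 6 vCPU left
host 9: place 10 vCPU, 6 vCPU left
host 10: place 9 vCPU, 7 vCPU left
host 11: place 9 vCPU, 7 vCPU left
host 1: place 3 vCPU, 1 vCPU left
host 2: place 3 vCPU, 1 vCPU left
host 3: place 3 vCPU, 1 vCPU left
host 4: place 3 vCPU, 1 vCPU left
host 5: place 2 vCPU, 3 vCPU left
host 5: place 2 vCPU, 1 vCPU left
host 6: place 2 vCPU, 3 vCPU left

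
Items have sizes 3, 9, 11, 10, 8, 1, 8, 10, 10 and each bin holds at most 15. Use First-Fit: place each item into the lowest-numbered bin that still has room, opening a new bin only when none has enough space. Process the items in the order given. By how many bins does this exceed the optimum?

First-Fit: [3,9,1] [11] [10] [8] [8] [10] [10] → 7 bins.
7 items exceed 7.5 (half the capacity), and no two of those can share a bin, so at least 7 bins are needed.
So 7 is already optimal.

0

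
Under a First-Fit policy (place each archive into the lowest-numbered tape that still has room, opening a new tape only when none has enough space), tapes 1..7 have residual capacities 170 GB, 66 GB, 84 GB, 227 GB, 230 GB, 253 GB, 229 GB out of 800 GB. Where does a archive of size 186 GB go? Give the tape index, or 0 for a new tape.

Tapes with room: tape 4 (227 GB), tape 5 (230 GB), tape 6 (253 GB), tape 7 (229 GB).
The first with room is tape 4.

4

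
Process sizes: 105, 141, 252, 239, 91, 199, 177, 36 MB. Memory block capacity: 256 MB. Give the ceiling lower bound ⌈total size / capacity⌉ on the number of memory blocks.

Total size = 105 + 141 + 252 + 239 + 91 + 199 + 177 + 36 = 1240 MB.
⌈1240 / 256⌉ = 5.

5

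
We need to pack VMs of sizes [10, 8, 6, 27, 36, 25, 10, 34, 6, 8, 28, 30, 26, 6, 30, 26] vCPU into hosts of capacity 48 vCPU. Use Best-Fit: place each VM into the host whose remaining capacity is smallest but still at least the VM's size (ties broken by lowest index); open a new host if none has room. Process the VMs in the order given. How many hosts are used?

Put 10 vCPU in host 1; 38 vCPU remain.
Put 8 vCPU in host 1; 30 vCPU remain.
Put 6 vCPU in host 1; 24 vCPU remain.
Put 27 vCPU in host 2; 21 vCPU remain.
Put 36 vCPU in host 3; 12 vCPU remain.
Put 25 vCPU in host 4; 23 vCPU remain.
Put 10 vCPU in host 3; 2 vCPU remain.
Put 34 vCPU in host 5; 14 vCPU remain.
Put 6 vCPU in host 5; 8 vCPU remain.
Put 8 vCPU in host 5; 0 vCPU remain.
Put 28 vCPU in host 6; 20 vCPU remain.
Put 30 vCPU in host 7; 18 vCPU remain.
Put 26 vCPU in host 8; 22 vCPU remain.
Put 6 vCPU in host 7; 12 vCPU remain.
Put 30 vCPU in host 9; 18 vCPU remain.
Put 26 vCPU in host 10; 22 vCPU remain.

10 hosts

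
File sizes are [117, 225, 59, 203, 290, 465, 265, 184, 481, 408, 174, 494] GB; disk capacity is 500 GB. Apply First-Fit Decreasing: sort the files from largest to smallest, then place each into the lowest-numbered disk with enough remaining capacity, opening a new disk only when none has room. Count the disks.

7

Sorted descending: 494, 481, 465, 408, 290, 265, 225, 203, 184, 174, 117, 59.
494 GB → disk 1 (remaining 6 GB)
481 GB → disk 2 (remaining 19 GB)
465 GB → disk 3 (remaining 35 GB)
408 GB → disk 4 (remaining 92 GB)
290 GB → disk 5 (remaining 210 GB)
265 GB → disk 6 (remaining 235 GB)
225 GB → disk 6 (remaining 10 GB)
203 GB → disk 5 (remaining 7 GB)
184 GB → disk 7 (remaining 316 GB)
174 GB → disk 7 (remaining 142 GB)
117 GB → disk 7 (remaining 25 GB)
59 GB → disk 4 (remaining 33 GB)
Final disks: [494] [481] [465] [408,59] [290,203] [265,225] [184,174,117].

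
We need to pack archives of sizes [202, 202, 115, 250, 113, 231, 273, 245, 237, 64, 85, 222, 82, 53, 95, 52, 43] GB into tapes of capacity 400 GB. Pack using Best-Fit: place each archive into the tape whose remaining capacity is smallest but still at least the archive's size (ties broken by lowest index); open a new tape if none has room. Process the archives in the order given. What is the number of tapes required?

202 GB → tape 1 (remaining 198 GB)
202 GB → tape 2 (remaining 198 GB)
115 GB → tape 1 (remaining 83 GB)
250 GB → tape 3 (remaining 150 GB)
113 GB → tape 3 (remaining 37 GB)
231 GB → tape 4 (remaining 169 GB)
273 GB → tape 5 (remaining 127 GB)
245 GB → tape 6 (remaining 155 GB)
237 GB → tape 7 (remaining 163 GB)
64 GB → tape 1 (remaining 19 GB)
85 GB → tape 5 (remaining 42 GB)
222 GB → tape 8 (remaining 178 GB)
82 GB → tape 6 (remaining 73 GB)
53 GB → tape 6 (remaining 20 GB)
95 GB → tape 7 (remaining 68 GB)
52 GB → tape 7 (remaining 16 GB)
43 GB → tape 4 (remaining 126 GB)

8 tapes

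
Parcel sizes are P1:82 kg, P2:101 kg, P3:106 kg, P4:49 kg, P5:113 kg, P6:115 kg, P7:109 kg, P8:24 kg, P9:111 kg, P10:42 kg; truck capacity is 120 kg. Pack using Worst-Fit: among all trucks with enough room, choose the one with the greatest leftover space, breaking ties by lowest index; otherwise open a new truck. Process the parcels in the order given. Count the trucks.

P1 (82 kg) → truck 1 (remaining 38 kg)
P2 (101 kg) → truck 2 (remaining 19 kg)
P3 (106 kg) → truck 3 (remaining 14 kg)
P4 (49 kg) → truck 4 (remaining 71 kg)
P5 (113 kg) → truck 5 (remaining 7 kg)
P6 (115 kg) → truck 6 (remaining 5 kg)
P7 (109 kg) → truck 7 (remaining 11 kg)
P8 (24 kg) → truck 4 (remaining 47 kg)
P9 (111 kg) → truck 8 (remaining 9 kg)
P10 (42 kg) → truck 4 (remaining 5 kg)
Final trucks: [82] [101] [106] [49,24,42] [113] [115] [109] [111].

8 trucks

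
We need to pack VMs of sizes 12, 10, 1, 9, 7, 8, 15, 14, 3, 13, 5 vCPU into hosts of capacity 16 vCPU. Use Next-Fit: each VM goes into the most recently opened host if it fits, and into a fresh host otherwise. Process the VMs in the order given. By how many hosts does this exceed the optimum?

1

Next-Fit: [12] [10,1] [9,7] [8] [15] [14] [3,13] [5] → 8 hosts.
Total size 97 vCPU; any packing needs at least ⌈97/16⌉ = 7 hosts.
An optimal packing achieves that bound: [15,1] [14] [13,3] [12] [10,5] [9,7] [8] → 7 hosts.
Excess: 8 − 7 = 1.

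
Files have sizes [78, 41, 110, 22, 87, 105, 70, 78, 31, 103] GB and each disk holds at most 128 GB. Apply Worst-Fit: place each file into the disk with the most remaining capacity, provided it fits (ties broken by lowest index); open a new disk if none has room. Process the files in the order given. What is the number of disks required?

78 GB → disk 1 (remaining 50 GB)
41 GB → disk 1 (remaining 9 GB)
110 GB → disk 2 (remaining 18 GB)
22 GB → disk 3 (remaining 106 GB)
87 GB → disk 3 (remaining 19 GB)
105 GB → disk 4 (remaining 23 GB)
70 GB → disk 5 (remaining 58 GB)
78 GB → disk 6 (remaining 50 GB)
31 GB → disk 5 (remaining 27 GB)
103 GB → disk 7 (remaining 25 GB)

7 disks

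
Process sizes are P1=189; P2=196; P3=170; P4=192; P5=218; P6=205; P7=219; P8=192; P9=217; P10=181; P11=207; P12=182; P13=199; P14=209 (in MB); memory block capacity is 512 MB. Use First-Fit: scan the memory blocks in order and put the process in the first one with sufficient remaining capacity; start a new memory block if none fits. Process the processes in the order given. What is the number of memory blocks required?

7 memory blocks

Put P1 (189 MB) in memory block 1; 323 MB remain.
Put P2 (196 MB) in memory block 1; 127 MB remain.
Put P3 (170 MB) in memory block 2; 342 MB remain.
Put P4 (192 MB) in memory block 2; 150 MB remain.
Put P5 (218 MB) in memory block 3; 294 MB remain.
Put P6 (205 MB) in memory block 3; 89 MB remain.
Put P7 (219 MB) in memory block 4; 293 MB remain.
Put P8 (192 MB) in memory block 4; 101 MB remain.
Put P9 (217 MB) in memory block 5; 295 MB remain.
Put P10 (181 MB) in memory block 5; 114 MB remain.
Put P11 (207 MB) in memory block 6; 305 MB remain.
Put P12 (182 MB) in memory block 6; 123 MB remain.
Put P13 (199 MB) in memory block 7; 313 MB remain.
Put P14 (209 MB) in memory block 7; 104 MB remain.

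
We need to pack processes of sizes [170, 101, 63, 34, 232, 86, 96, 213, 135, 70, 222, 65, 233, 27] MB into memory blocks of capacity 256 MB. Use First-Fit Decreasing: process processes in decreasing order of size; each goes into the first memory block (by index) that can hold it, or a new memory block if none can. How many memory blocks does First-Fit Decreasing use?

Sorted descending: 233, 232, 222, 213, 170, 135, 101, 96, 86, 70, 65, 63, 34, 27.
memory block 1: place 233 MB, 23 MB left
memory block 2: place 232 MB, 24 MB left
memory block 3: place 222 MB, 34 MB left
memory block 4: place 213 MB, 43 MB left
memory block 5: place 170 MB, 86 MB left
memory block 6: place 135 MB, 121 MB left
memory block 6: place 101 MB, 20 MB left
memory block 7: place 96 MB, 160 MB left
memory block 5: place 86 MB, 0 MB left
memory block 7: place 70 MB, 90 MB left
memory block 7: place 65 MB, 25 MB left
memory block 8: place 63 MB, 193 MB left
memory block 3: place 34 MB, 0 MB left
memory block 4: place 27 MB, 16 MB left

8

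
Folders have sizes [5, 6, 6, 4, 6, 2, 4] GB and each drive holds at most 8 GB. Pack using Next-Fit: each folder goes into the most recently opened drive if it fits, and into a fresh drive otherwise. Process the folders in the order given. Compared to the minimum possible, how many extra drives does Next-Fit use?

1

Next-Fit: [5] [6] [6] [4] [6,2] [4] → 6 drives.
Total size 33 GB; any packing needs at least ⌈33/8⌉ = 5 drives.
An optimal packing achieves that bound: [6,2] [6] [6] [5] [4,4] → 5 drives.
Excess: 6 − 5 = 1.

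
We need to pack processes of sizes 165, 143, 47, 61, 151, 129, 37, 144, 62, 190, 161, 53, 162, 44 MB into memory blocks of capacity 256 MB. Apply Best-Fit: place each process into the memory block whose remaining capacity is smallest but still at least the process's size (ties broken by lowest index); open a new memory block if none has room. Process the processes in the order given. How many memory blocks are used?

8

165 MB → memory block 1 (remaining 91 MB)
143 MB → memory block 2 (remaining 113 MB)
47 MB → memory block 1 (remaining 44 MB)
61 MB → memory block 2 (remaining 52 MB)
151 MB → memory block 3 (remaining 105 MB)
129 MB → memory block 4 (remaining 127 MB)
37 MB → memory block 1 (remaining 7 MB)
144 MB → memory block 5 (remaining 112 MB)
62 MB → memory block 3 (remaining 43 MB)
190 MB → memory block 6 (remaining 66 MB)
161 MB → memory block 7 (remaining 95 MB)
53 MB → memory block 6 (remaining 13 MB)
162 MB → memory block 8 (remaining 94 MB)
44 MB → memory block 2 (remaining 8 MB)
Final memory blocks: [165,47,37] [143,61,44] [151,62] [129] [144] [190,53] [161] [162].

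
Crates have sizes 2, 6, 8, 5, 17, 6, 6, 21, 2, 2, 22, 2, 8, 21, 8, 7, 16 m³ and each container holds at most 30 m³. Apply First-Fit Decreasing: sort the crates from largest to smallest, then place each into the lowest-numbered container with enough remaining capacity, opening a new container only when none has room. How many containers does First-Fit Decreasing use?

6 containers

Sorted descending: 22, 21, 21, 17, 16, 8, 8, 8, 7, 6, 6, 6, 5, 2, 2, 2, 2.
22 m³ → container 1 (remaining 8 m³)
21 m³ → container 2 (remaining 9 m³)
21 m³ → container 3 (remaining 9 m³)
17 m³ → container 4 (remaining 13 m³)
16 m³ → container 5 (remaining 14 m³)
8 m³ → container 1 (remaining 0 m³)
8 m³ → container 2 (remaining 1 m³)
8 m³ → container 3 (remaining 1 m³)
7 m³ → container 4 (remaining 6 m³)
6 m³ → container 4 (remaining 0 m³)
6 m³ → container 5 (remaining 8 m³)
6 m³ → container 5 (remaining 2 m³)
5 m³ → container 6 (remaining 25 m³)
2 m³ → container 5 (remaining 0 m³)
2 m³ → container 6 (remaining 23 m³)
2 m³ → container 6 (remaining 21 m³)
2 m³ → container 6 (remaining 19 m³)
Final containers: [22,8] [21,8] [21,8] [17,7,6] [16,6,6,2] [5,2,2,2].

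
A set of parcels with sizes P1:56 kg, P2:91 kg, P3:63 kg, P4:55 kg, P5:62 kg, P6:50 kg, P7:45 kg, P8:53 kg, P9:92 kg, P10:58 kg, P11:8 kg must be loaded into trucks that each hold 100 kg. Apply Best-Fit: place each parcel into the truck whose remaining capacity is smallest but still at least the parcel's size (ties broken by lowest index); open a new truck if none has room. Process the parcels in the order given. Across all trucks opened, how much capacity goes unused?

Put P1 (56 kg) in truck 1; 44 kg remain.
Put P2 (91 kg) in truck 2; 9 kg remain.
Put P3 (63 kg) in truck 3; 37 kg remain.
Put P4 (55 kg) in truck 4; 45 kg remain.
Put P5 (62 kg) in truck 5; 38 kg remain.
Put P6 (50 kg) in truck 6; 50 kg remain.
Put P7 (45 kg) in truck 4; 0 kg remain.
Put P8 (53 kg) in truck 7; 47 kg remain.
Put P9 (92 kg) in truck 8; 8 kg remain.
Put P10 (58 kg) in truck 9; 42 kg remain.
Put P11 (8 kg) in truck 8; 0 kg remain.
9 trucks × 100 kg = 900 kg; used 633 kg; unused 267 kg.

267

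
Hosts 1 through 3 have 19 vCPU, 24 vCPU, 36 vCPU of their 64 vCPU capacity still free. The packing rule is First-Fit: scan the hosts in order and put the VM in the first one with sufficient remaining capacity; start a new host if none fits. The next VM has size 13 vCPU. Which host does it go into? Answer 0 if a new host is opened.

Hosts with room: host 1 (19 vCPU), host 2 (24 vCPU), host 3 (36 vCPU).
The first with room is host 1.

1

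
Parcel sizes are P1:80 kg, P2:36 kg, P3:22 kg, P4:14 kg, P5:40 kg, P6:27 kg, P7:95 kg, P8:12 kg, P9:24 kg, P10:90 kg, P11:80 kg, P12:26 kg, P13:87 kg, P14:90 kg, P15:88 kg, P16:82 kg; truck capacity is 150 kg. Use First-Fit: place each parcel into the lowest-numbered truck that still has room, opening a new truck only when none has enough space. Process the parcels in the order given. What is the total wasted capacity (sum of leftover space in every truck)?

457

Put P1 (80 kg) in truck 1; 70 kg remain.
Put P2 (36 kg) in truck 1; 34 kg remain.
Put P3 (22 kg) in truck 1; 12 kg remain.
Put P4 (14 kg) in truck 2; 136 kg remain.
Put P5 (40 kg) in truck 2; 96 kg remain.
Put P6 (27 kg) in truck 2; 69 kg remain.
Put P7 (95 kg) in truck 3; 55 kg remain.
Put P8 (12 kg) in truck 1; 0 kg remain.
Put P9 (24 kg) in truck 2; 45 kg remain.
Put P10 (90 kg) in truck 4; 60 kg remain.
Put P11 (80 kg) in truck 5; 70 kg remain.
Put P12 (26 kg) in truck 2; 19 kg remain.
Put P13 (87 kg) in truck 6; 63 kg remain.
Put P14 (90 kg) in truck 7; 60 kg remain.
Put P15 (88 kg) in truck 8; 62 kg remain.
Put P16 (82 kg) in truck 9; 68 kg remain.
9 trucks × 150 kg = 1350 kg; used 893 kg; unused 457 kg.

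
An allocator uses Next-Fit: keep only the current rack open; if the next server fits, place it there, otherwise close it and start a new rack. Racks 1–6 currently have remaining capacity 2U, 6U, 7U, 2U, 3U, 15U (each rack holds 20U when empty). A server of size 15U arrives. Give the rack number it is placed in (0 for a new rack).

Next-Fit only looks at rack 6, which has 15U free.
15U fits there.

6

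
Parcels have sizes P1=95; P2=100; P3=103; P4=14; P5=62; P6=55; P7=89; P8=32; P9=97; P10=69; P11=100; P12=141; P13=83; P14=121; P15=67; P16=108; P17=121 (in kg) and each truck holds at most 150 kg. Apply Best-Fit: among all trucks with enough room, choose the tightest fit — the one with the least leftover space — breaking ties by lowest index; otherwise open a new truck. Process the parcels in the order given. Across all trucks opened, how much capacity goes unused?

343

truck 1: place P1 (95 kg), 55 kg left
truck 2: place P2 (100 kg), 50 kg left
truck 3: place P3 (103 kg), 47 kg left
truck 3: place P4 (14 kg), 33 kg left
truck 4: place P5 (62 kg), 88 kg left
truck 1: place P6 (55 kg), 0 kg left
truck 5: place P7 (89 kg), 61 kg left
truck 3: place P8 (32 kg), 1 kg left
truck 6: place P9 (97 kg), 53 kg left
truck 4: place P10 (69 kg), 19 kg left
truck 7: place P11 (100 kg), 50 kg left
truck 8: place P12 (141 kg), 9 kg left
truck 9: place P13 (83 kg), 67 kg left
truck 10: place P14 (121 kg), 29 kg left
truck 9: place P15 (67 kg), 0 kg left
truck 11: place P16 (108 kg), 42 kg left
truck 12: place P17 (121 kg), 29 kg left
12 trucks × 150 kg = 1800 kg; used 1457 kg; unused 343 kg.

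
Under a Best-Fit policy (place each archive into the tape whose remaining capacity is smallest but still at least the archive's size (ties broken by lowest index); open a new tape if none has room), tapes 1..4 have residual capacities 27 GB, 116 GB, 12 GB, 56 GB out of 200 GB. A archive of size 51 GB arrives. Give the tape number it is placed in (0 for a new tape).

Tapes with room: tape 2 (116 GB), tape 4 (56 GB).
Tightest fit is tape 4 with 56 GB free.

4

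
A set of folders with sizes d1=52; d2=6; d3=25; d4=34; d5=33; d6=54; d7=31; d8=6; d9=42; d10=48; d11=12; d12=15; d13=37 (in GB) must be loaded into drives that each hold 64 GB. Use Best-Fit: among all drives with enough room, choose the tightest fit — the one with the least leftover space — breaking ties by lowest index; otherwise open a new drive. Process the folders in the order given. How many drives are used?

7

drive 1: place d1 (52 GB), 12 GB left
drive 1: place d2 (6 GB), 6 GB left
drive 2: place d3 (25 GB), 39 GB left
drive 2: place d4 (34 GB), 5 GB left
drive 3: place d5 (33 GB), 31 GB left
drive 4: place d6 (54 GB), 10 GB left
drive 3: place d7 (31 GB), 0 GB left
drive 1: place d8 (6 GB), 0 GB left
drive 5: place d9 (42 GB), 22 GB left
drive 6: place d10 (48 GB), 16 GB left
drive 6: place d11 (12 GB), 4 GB left
drive 5: place d12 (15 GB), 7 GB left
drive 7: place d13 (37 GB), 27 GB left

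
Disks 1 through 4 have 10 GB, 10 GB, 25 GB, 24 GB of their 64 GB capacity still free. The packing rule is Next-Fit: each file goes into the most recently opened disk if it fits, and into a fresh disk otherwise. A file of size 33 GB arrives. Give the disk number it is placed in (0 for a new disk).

Next-Fit only looks at disk 4, which has 24 GB free.
33 GB does not fit, so a new disk is opened.

0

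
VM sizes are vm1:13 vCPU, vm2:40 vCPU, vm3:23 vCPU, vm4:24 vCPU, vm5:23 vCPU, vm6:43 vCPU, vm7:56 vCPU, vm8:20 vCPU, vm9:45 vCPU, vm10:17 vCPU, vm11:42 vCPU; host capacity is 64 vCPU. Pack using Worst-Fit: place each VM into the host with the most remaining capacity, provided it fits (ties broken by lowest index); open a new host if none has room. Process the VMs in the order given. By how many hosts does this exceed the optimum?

Worst-Fit: [13,40] [23,24] [23,20,17] [43] [56] [45] [42] → 7 hosts.
Total size 346 vCPU; any packing needs at least ⌈346/64⌉ = 6 hosts.
An optimal packing achieves that bound: [56] [45,17] [43,20] [42,13] [40,24] [23,23] → 6 hosts.
Excess: 7 − 6 = 1.

1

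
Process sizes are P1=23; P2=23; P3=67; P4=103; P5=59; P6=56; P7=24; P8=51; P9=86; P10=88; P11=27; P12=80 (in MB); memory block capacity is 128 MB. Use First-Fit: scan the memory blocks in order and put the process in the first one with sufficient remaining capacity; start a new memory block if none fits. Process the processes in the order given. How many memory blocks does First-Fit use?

7

Put P1 (23 MB) in memory block 1; 105 MB remain.
Put P2 (23 MB) in memory block 1; 82 MB remain.
Put P3 (67 MB) in memory block 1; 15 MB remain.
Put P4 (103 MB) in memory block 2; 25 MB remain.
Put P5 (59 MB) in memory block 3; 69 MB remain.
Put P6 (56 MB) in memory block 3; 13 MB remain.
Put P7 (24 MB) in memory block 2; 1 MB remain.
Put P8 (51 MB) in memory block 4; 77 MB remain.
Put P9 (86 MB) in memory block 5; 42 MB remain.
Put P10 (88 MB) in memory block 6; 40 MB remain.
Put P11 (27 MB) in memory block 4; 50 MB remain.
Put P12 (80 MB) in memory block 7; 48 MB remain.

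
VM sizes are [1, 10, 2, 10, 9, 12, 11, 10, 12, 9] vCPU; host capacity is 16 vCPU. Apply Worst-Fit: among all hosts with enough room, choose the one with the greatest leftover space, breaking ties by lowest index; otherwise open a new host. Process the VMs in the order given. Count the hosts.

8

host 1: place 1 vCPU, 15 vCPU left
host 1: place 10 vCPU, 5 vCPU left
host 1: place 2 vCPU, 3 vCPU left
host 2: place 10 vCPU, 6 vCPU left
host 3: place 9 vCPU, 7 vCPU left
host 4: place 12 vCPU, 4 vCPU left
host 5: place 11 vCPU, 5 vCPU left
host 6: place 10 vCPU, 6 vCPU left
host 7: place 12 vCPU, 4 vCPU left
host 8: place 9 vCPU, 7 vCPU left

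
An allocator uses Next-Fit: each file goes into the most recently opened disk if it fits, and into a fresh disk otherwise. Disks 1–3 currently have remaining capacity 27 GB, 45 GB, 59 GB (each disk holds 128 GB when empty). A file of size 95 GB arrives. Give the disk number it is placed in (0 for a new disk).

Next-Fit only looks at disk 3, which has 59 GB free.
95 GB does not fit, so a new disk is opened.

0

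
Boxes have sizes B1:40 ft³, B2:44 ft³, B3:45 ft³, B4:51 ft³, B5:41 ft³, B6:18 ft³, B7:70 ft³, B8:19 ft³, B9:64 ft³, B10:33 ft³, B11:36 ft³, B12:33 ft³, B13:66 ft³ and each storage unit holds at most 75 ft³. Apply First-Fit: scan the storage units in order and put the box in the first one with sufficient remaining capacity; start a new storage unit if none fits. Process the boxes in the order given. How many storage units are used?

B1 (40 ft³) → storage unit 1 (remaining 35 ft³)
B2 (44 ft³) → storage unit 2 (remaining 31 ft³)
B3 (45 ft³) → storage unit 3 (remaining 30 ft³)
B4 (51 ft³) → storage unit 4 (remaining 24 ft³)
B5 (41 ft³) → storage unit 5 (remaining 34 ft³)
B6 (18 ft³) → storage unit 1 (remaining 17 ft³)
B7 (70 ft³) → storage unit 6 (remaining 5 ft³)
B8 (19 ft³) → storage unit 2 (remaining 12 ft³)
B9 (64 ft³) → storage unit 7 (remaining 11 ft³)
B10 (33 ft³) → storage unit 5 (remaining 1 ft³)
B11 (36 ft³) → storage unit 8 (remaining 39 ft³)
B12 (33 ft³) → storage unit 8 (remaining 6 ft³)
B13 (66 ft³) → storage unit 9 (remaining 9 ft³)

9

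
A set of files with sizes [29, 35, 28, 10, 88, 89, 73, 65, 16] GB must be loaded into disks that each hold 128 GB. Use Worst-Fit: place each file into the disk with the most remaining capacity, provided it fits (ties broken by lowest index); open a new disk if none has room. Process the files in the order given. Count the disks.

disk 1: place 29 GB, 99 GB left
disk 1: place 35 GB, 64 GB left
disk 1: place 28 GB, 36 GB left
disk 1: place 10 GB, 26 GB left
disk 2: place 88 GB, 40 GB left
disk 3: place 89 GB, 39 GB left
disk 4: place 73 GB, 55 GB left
disk 5: place 65 GB, 63 GB left
disk 5: place 16 GB, 47 GB left

5 disks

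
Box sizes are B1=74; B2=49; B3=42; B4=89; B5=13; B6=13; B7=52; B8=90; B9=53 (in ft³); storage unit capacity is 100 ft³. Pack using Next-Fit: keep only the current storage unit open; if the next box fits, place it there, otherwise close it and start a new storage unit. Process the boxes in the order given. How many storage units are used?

6 storage units

B1 (74 ft³) → storage unit 1 (remaining 26 ft³)
B2 (49 ft³) → storage unit 2 (remaining 51 ft³)
B3 (42 ft³) → storage unit 2 (remaining 9 ft³)
B4 (89 ft³) → storage unit 3 (remaining 11 ft³)
B5 (13 ft³) → storage unit 4 (remaining 87 ft³)
B6 (13 ft³) → storage unit 4 (remaining 74 ft³)
B7 (52 ft³) → storage unit 4 (remaining 22 ft³)
B8 (90 ft³) → storage unit 5 (remaining 10 ft³)
B9 (53 ft³) → storage unit 6 (remaining 47 ft³)
Final storage units: [74] [49,42] [89] [13,13,52] [90] [53].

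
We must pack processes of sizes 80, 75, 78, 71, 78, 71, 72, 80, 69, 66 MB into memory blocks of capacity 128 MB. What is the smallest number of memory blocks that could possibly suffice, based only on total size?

6

Total size = 80 + 75 + 78 + 71 + 78 + 71 + 72 + 80 + 69 + 66 = 740 MB.
⌈740 / 128⌉ = 6.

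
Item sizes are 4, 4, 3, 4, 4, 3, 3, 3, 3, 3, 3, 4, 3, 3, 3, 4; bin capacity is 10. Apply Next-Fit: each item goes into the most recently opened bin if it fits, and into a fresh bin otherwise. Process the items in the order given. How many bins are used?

6

Put 4 in bin 1; 6 remain.
Put 4 in bin 1; 2 remain.
Put 3 in bin 2; 7 remain.
Put 4 in bin 2; 3 remain.
Put 4 in bin 3; 6 remain.
Put 3 in bin 3; 3 remain.
Put 3 in bin 3; 0 remain.
Put 3 in bin 4; 7 remain.
Put 3 in bin 4; 4 remain.
Put 3 in bin 4; 1 remain.
Put 3 in bin 5; 7 remain.
Put 4 in bin 5; 3 remain.
Put 3 in bin 5; 0 remain.
Put 3 in bin 6; 7 remain.
Put 3 in bin 6; 4 remain.
Put 4 in bin 6; 0 remain.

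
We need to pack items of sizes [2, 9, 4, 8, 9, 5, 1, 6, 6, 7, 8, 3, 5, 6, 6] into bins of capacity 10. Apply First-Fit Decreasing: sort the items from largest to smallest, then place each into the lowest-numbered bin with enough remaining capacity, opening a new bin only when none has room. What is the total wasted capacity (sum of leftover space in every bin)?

15

Sorted descending: 9, 9, 8, 8, 7, 6, 6, 6, 6, 5, 5, 4, 3, 2, 1.
Put 9 in bin 1; 1 remain.
Put 9 in bin 2; 1 remain.
Put 8 in bin 3; 2 remain.
Put 8 in bin 4; 2 remain.
Put 7 in bin 5; 3 remain.
Put 6 in bin 6; 4 remain.
Put 6 in bin 7; 4 remain.
Put 6 in bin 8; 4 remain.
Put 6 in bin 9; 4 remain.
Put 5 in bin 10; 5 remain.
Put 5 in bin 10; 0 remain.
Put 4 in bin 6; 0 remain.
Put 3 in bin 5; 0 remain.
Put 2 in bin 3; 0 remain.
Put 1 in bin 1; 0 remain.
10 bins × 10 = 100; used 85; unused 15.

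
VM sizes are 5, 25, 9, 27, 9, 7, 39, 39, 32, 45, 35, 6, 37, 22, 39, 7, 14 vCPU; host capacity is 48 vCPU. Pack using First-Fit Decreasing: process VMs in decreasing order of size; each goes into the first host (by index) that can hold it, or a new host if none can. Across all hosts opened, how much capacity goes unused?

Sorted descending: 45, 39, 39, 39, 37, 35, 32, 27, 25, 22, 14, 9, 9, 7, 7, 6, 5.
host 1: place 45 vCPU, 3 vCPU left
host 2: place 39 vCPU, 9 vCPU left
host 3: place 39 vCPU, 9 vCPU left
host 4: place 39 vCPU, 9 vCPU left
host 5: place 37 vCPU, 11 vCPU left
host 6: place 35 vCPU, 13 vCPU left
host 7: place 32 vCPU, 16 vCPU left
host 8: place 27 vCPU, 21 vCPU left
host 9: place 25 vCPU, 23 vCPU left
host 9: place 22 vCPU, 1 vCPU left
host 7: place 14 vCPU, 2 vCPU left
host 2: place 9 vCPU, 0 vCPU left
host 3: place 9 vCPU, 0 vCPU left
host 4: place 7 vCPU, 2 vCPU left
host 5: place 7 vCPU, 4 vCPU left
host 6: place 6 vCPU, 7 vCPU left
host 6: place 5 vCPU, 2 vCPU left
9 hosts × 48 vCPU = 432 vCPU; used 397 vCPU; unused 35 vCPU.

35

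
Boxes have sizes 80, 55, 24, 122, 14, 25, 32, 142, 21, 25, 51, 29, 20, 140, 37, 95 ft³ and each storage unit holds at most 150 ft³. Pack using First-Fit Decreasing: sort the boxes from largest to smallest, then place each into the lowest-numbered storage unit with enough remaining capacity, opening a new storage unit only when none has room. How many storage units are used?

7

Sorted descending: 142, 140, 122, 95, 80, 55, 51, 37, 32, 29, 25, 25, 24, 21, 20, 14.
Put 142 ft³ in storage unit 1; 8 ft³ remain.
Put 140 ft³ in storage unit 2; 10 ft³ remain.
Put 122 ft³ in storage unit 3; 28 ft³ remain.
Put 95 ft³ in storage unit 4; 55 ft³ remain.
Put 80 ft³ in storage unit 5; 70 ft³ remain.
Put 55 ft³ in storage unit 4; 0 ft³ remain.
Put 51 ft³ in storage unit 5; 19 ft³ remain.
Put 37 ft³ in storage unit 6; 113 ft³ remain.
Put 32 ft³ in storage unit 6; 81 ft³ remain.
Put 29 ft³ in storage unit 6; 52 ft³ remain.
Put 25 ft³ in storage unit 3; 3 ft³ remain.
Put 25 ft³ in storage unit 6; 27 ft³ remain.
Put 24 ft³ in storage unit 6; 3 ft³ remain.
Put 21 ft³ in storage unit 7; 129 ft³ remain.
Put 20 ft³ in storage unit 7; 109 ft³ remain.
Put 14 ft³ in storage unit 5; 5 ft³ remain.
Final storage units: [142] [140] [122,25] [95,55] [80,51,14] [37,32,29,25,24] [21,20].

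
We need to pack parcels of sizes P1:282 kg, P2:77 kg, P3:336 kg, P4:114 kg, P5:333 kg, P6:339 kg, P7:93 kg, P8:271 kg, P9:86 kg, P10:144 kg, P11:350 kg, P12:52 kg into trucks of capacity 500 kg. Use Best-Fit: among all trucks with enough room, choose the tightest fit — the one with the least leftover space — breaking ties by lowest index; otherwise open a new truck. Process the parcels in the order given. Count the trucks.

6

P1 (282 kg) → truck 1 (remaining 218 kg)
P2 (77 kg) → truck 1 (remaining 141 kg)
P3 (336 kg) → truck 2 (remaining 164 kg)
P4 (114 kg) → truck 1 (remaining 27 kg)
P5 (333 kg) → truck 3 (remaining 167 kg)
P6 (339 kg) → truck 4 (remaining 161 kg)
P7 (93 kg) → truck 4 (remaining 68 kg)
P8 (271 kg) → truck 5 (remaining 229 kg)
P9 (86 kg) → truck 2 (remaining 78 kg)
P10 (144 kg) → truck 3 (remaining 23 kg)
P11 (350 kg) → truck 6 (remaining 150 kg)
P12 (52 kg) → truck 4 (remaining 16 kg)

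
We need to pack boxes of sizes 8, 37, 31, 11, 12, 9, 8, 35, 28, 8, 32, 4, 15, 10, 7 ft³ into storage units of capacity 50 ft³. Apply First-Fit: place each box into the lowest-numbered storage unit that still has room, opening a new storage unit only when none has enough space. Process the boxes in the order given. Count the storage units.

Put 8 ft³ in storage unit 1; 42 ft³ remain.
Put 37 ft³ in storage unit 1; 5 ft³ remain.
Put 31 ft³ in storage unit 2; 19 ft³ remain.
Put 11 ft³ in storage unit 2; 8 ft³ remain.
Put 12 ft³ in storage unit 3; 38 ft³ remain.
Put 9 ft³ in storage unit 3; 29 ft³ remain.
Put 8 ft³ in storage unit 2; 0 ft³ remain.
Put 35 ft³ in storage unit 4; 15 ft³ remain.
Put 28 ft³ in storage unit 3; 1 ft³ remain.
Put 8 ft³ in storage unit 4; 7 ft³ remain.
Put 32 ft³ in storage unit 5; 18 ft³ remain.
Put 4 ft³ in storage unit 1; 1 ft³ remain.
Put 15 ft³ in storage unit 5; 3 ft³ remain.
Put 10 ft³ in storage unit 6; 40 ft³ remain.
Put 7 ft³ in storage unit 4; 0 ft³ remain.

6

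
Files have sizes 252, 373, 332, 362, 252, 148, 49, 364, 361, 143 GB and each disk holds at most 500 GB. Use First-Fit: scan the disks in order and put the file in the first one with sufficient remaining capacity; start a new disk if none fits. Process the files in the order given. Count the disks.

7

Put 252 GB in disk 1; 248 GB remain.
Put 373 GB in disk 2; 127 GB remain.
Put 332 GB in disk 3; 168 GB remain.
Put 362 GB in disk 4; 138 GB remain.
Put 252 GB in disk 5; 248 GB remain.
Put 148 GB in disk 1; 100 GB remain.
Put 49 GB in disk 1; 51 GB remain.
Put 364 GB in disk 6; 136 GB remain.
Put 361 GB in disk 7; 139 GB remain.
Put 143 GB in disk 3; 25 GB remain.
Final disks: [252,148,49] [373] [332,143] [362] [252] [364] [361].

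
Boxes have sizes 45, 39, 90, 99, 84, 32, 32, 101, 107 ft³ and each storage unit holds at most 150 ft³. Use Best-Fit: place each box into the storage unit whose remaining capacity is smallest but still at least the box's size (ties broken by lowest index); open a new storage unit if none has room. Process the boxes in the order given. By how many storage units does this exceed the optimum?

1

Best-Fit: [45,39] [90,32] [99,32] [84] [101] [107] → 6 storage units.
Total size 629 ft³; any packing needs at least ⌈629/150⌉ = 5 storage units.
An optimal packing achieves that bound: [107,39] [101,45] [99,32] [90,32] [84] → 5 storage units.
Excess: 6 − 5 = 1.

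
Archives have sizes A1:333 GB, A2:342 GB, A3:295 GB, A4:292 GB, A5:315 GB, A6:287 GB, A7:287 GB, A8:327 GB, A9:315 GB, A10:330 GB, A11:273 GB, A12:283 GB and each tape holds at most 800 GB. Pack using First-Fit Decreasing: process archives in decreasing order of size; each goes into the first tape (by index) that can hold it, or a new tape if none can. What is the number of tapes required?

Sorted descending: 342, 333, 330, 327, 315, 315, 295, 292, 287, 287, 283, 273.
Put 342 GB in tape 1; 458 GB remain.
Put 333 GB in tape 1; 125 GB remain.
Put 330 GB in tape 2; 470 GB remain.
Put 327 GB in tape 2; 143 GB remain.
Put 315 GB in tape 3; 485 GB remain.
Put 315 GB in tape 3; 170 GB remain.
Put 295 GB in tape 4; 505 GB remain.
Put 292 GB in tape 4; 213 GB remain.
Put 287 GB in tape 5; 513 GB remain.
Put 287 GB in tape 5; 226 GB remain.
Put 283 GB in tape 6; 517 GB remain.
Put 273 GB in tape 6; 244 GB remain.

6 tapes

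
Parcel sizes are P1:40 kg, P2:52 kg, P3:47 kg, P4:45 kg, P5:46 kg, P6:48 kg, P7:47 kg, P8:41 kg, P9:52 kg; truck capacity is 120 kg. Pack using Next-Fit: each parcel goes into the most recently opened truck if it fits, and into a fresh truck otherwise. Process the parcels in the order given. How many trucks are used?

5 trucks

P1 (40 kg) → truck 1 (remaining 80 kg)
P2 (52 kg) → truck 1 (remaining 28 kg)
P3 (47 kg) → truck 2 (remaining 73 kg)
P4 (45 kg) → truck 2 (remaining 28 kg)
P5 (46 kg) → truck 3 (remaining 74 kg)
P6 (48 kg) → truck 3 (remaining 26 kg)
P7 (47 kg) → truck 4 (remaining 73 kg)
P8 (41 kg) → truck 4 (remaining 32 kg)
P9 (52 kg) → truck 5 (remaining 68 kg)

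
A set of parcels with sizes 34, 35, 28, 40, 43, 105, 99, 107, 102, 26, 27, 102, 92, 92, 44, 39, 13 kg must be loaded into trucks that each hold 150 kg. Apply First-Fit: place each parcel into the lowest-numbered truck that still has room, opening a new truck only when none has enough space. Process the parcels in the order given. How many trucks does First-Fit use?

8

Put 34 kg in truck 1; 116 kg remain.
Put 35 kg in truck 1; 81 kg remain.
Put 28 kg in truck 1; 53 kg remain.
Put 40 kg in truck 1; 13 kg remain.
Put 43 kg in truck 2; 107 kg remain.
Put 105 kg in truck 2; 2 kg remain.
Put 99 kg in truck 3; 51 kg remain.
Put 107 kg in truck 4; 43 kg remain.
Put 102 kg in truck 5; 48 kg remain.
Put 26 kg in truck 3; 25 kg remain.
Put 27 kg in truck 4; 16 kg remain.
Put 102 kg in truck 6; 48 kg remain.
Put 92 kg in truck 7; 58 kg remain.
Put 92 kg in truck 8; 58 kg remain.
Put 44 kg in truck 5; 4 kg remain.
Put 39 kg in truck 6; 9 kg remain.
Put 13 kg in truck 1; 0 kg remain.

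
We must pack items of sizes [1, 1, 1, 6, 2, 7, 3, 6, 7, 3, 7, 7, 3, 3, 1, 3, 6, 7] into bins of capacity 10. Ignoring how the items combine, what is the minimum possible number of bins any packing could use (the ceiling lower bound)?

Total size = 1 + 1 + 1 + 6 + 2 + 7 + 3 + 6 + 7 + 3 + 7 + 7 + 3 + 3 + 1 + 3 + 6 + 7 = 74.
⌈74 / 10⌉ = 8.

8 bins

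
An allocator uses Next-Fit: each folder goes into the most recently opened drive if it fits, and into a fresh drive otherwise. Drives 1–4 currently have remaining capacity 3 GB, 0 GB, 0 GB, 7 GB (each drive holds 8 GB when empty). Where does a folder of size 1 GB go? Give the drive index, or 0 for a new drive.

Next-Fit only looks at drive 4, which has 7 GB free.
1 GB fits there.

4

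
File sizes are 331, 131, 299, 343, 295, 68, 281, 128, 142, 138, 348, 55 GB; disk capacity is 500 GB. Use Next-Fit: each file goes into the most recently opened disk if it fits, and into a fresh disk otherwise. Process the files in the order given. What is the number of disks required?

331 GB → disk 1 (remaining 169 GB)
131 GB → disk 1 (remaining 38 GB)
299 GB → disk 2 (remaining 201 GB)
343 GB → disk 3 (remaining 157 GB)
295 GB → disk 4 (remaining 205 GB)
68 GB → disk 4 (remaining 137 GB)
281 GB → disk 5 (remaining 219 GB)
128 GB → disk 5 (remaining 91 GB)
142 GB → disk 6 (remaining 358 GB)
138 GB → disk 6 (remaining 220 GB)
348 GB → disk 7 (remaining 152 GB)
55 GB → disk 7 (remaining 97 GB)
Final disks: [331,131] [299] [343] [295,68] [281,128] [142,138] [348,55].

7 disks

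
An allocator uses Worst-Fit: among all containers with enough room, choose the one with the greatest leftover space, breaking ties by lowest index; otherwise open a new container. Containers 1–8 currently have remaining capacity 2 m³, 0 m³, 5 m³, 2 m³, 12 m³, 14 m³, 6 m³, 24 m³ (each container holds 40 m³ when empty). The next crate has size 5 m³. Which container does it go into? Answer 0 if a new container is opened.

8

Containers with room: container 3 (5 m³), container 5 (12 m³), container 6 (14 m³), container 7 (6 m³), container 8 (24 m³).
Most room is container 8 with 24 m³ free.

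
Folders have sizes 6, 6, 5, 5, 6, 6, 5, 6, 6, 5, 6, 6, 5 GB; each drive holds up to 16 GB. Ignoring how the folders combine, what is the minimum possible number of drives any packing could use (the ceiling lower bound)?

Total size = 6 + 6 + 5 + 5 + 6 + 6 + 5 + 6 + 6 + 5 + 6 + 6 + 5 = 73 GB.
⌈73 / 16⌉ = 5.

5 drives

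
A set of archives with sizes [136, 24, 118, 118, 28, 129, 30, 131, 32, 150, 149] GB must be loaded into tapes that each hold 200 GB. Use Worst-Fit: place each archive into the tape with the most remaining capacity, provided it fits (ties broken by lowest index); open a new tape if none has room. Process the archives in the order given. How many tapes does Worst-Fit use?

7 tapes

136 GB → tape 1 (remaining 64 GB)
24 GB → tape 1 (remaining 40 GB)
118 GB → tape 2 (remaining 82 GB)
118 GB → tape 3 (remaining 82 GB)
28 GB → tape 2 (remaining 54 GB)
129 GB → tape 4 (remaining 71 GB)
30 GB → tape 3 (remaining 52 GB)
131 GB → tape 5 (remaining 69 GB)
32 GB → tape 4 (remaining 39 GB)
150 GB → tape 6 (remaining 50 GB)
149 GB → tape 7 (remaining 51 GB)
Final tapes: [136,24] [118,28] [118,30] [129,32] [131] [150] [149].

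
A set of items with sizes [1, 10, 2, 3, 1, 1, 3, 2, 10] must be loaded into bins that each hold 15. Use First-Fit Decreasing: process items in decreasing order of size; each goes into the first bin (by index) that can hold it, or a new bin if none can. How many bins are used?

Sorted descending: 10, 10, 3, 3, 2, 2, 1, 1, 1.
Put 10 in bin 1; 5 remain.
Put 10 in bin 2; 5 remain.
Put 3 in bin 1; 2 remain.
Put 3 in bin 2; 2 remain.
Put 2 in bin 1; 0 remain.
Put 2 in bin 2; 0 remain.
Put 1 in bin 3; 14 remain.
Put 1 in bin 3; 13 remain.
Put 1 in bin 3; 12 remain.
Final bins: [10,3,2] [10,3,2] [1,1,1].

3 bins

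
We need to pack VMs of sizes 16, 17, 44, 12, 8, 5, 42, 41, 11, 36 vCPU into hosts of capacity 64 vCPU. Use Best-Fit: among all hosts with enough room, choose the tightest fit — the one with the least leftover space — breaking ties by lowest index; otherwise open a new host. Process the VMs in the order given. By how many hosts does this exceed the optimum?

1

Best-Fit: [16,17,5] [44,12,8] [42,11] [41] [36] → 5 hosts.
Total size 232 vCPU; any packing needs at least ⌈232/64⌉ = 4 hosts.
An optimal packing achieves that bound: [44,17] [42,16,5] [41,12,11] [36,8] → 4 hosts.
Excess: 5 − 4 = 1.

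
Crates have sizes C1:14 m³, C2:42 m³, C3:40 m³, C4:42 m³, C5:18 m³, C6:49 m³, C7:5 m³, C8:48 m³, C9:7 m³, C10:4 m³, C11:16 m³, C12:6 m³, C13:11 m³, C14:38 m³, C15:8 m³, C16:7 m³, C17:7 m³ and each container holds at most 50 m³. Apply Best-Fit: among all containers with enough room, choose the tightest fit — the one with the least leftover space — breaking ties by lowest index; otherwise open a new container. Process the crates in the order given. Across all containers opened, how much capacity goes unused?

38

container 1: place C1 (14 m³), 36 m³ left
container 2: place C2 (42 m³), 8 m³ left
container 3: place C3 (40 m³), 10 m³ left
container 4: place C4 (42 m³), 8 m³ left
container 1: place C5 (18 m³), 18 m³ left
container 5: place C6 (49 m³), 1 m³ left
container 2: place C7 (5 m³), 3 m³ left
container 6: place C8 (48 m³), 2 m³ left
container 4: place C9 (7 m³), 1 m³ left
container 3: place C10 (4 m³), 6 m³ left
container 1: place C11 (16 m³), 2 m³ left
container 3: place C12 (6 m³), 0 m³ left
container 7: place C13 (11 m³), 39 m³ left
container 7: place C14 (38 m³), 1 m³ left
container 8: place C15 (8 m³), 42 m³ left
container 8: place C16 (7 m³), 35 m³ left
container 8: place C17 (7 m³), 28 m³ left
8 containers × 50 m³ = 400 m³; used 362 m³; unused 38 m³.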